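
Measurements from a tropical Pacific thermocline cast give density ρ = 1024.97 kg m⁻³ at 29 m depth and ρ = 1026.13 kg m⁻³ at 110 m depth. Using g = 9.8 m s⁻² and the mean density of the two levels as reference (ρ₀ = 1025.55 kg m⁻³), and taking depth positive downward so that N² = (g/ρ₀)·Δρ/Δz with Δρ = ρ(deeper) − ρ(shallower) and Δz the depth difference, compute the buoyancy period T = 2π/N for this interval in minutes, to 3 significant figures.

Δρ = 1026.13 − 1024.97 = 1.16 kg m⁻³ over Δz = 110 − 29 = 81 m.
N² = (9.8/1025.55) × (1.16/81) = 1.3685 × 10⁻⁴ s⁻².
N = √(1.3685 × 10⁻⁴) = 0.011698 rad s⁻¹, so T = 2π/N = 537.12 s = 8.9520 min ≈ 8.95 min.

8.95 min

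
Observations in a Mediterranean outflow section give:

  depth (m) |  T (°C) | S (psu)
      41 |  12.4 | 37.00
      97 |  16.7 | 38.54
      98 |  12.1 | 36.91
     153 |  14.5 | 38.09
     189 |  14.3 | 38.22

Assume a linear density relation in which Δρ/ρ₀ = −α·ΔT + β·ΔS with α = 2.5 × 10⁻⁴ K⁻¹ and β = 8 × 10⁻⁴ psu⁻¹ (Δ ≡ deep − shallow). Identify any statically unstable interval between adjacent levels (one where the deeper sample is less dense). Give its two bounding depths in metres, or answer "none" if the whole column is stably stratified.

Evaluate Δρ/ρ₀ = −αΔT + βΔS across each adjacent pair:
  41–97 m: −αΔT+βΔS = −(2.5 × 10⁻⁴)(+4.3)+(8 × 10⁻⁴)(+1.54) = 1.6 × 10⁻⁴ → stable
  97–98 m: −αΔT+βΔS = −(2.5 × 10⁻⁴)(-4.6)+(8 × 10⁻⁴)(-1.63) = -1.5 × 10⁻⁴ → UNSTABLE
  98–153 m: −αΔT+βΔS = −(2.5 × 10⁻⁴)(+2.4)+(8 × 10⁻⁴)(+1.18) = 3.4 × 10⁻⁴ → stable
  153–189 m: −αΔT+βΔS = −(2.5 × 10⁻⁴)(-0.2)+(8 × 10⁻⁴)(+0.13) = 1.5 × 10⁻⁴ → stable
The 97–98 m interval has Δρ < 0: lighter water underlies denser water.

97–98 m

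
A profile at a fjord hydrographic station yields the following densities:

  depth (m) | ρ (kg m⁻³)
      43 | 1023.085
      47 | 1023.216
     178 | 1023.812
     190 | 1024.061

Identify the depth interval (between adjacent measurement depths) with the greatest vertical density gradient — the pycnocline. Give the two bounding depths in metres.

43–47 m

Compute the density gradient over each adjacent pair:
  43–47 m: Δρ/Δz = 0.131/4 = 0.033 kg m⁻⁴
  47–178 m: Δρ/Δz = 0.596/131 = 4.5 × 10⁻³ kg m⁻⁴
  178–190 m: Δρ/Δz = 0.249/12 = 0.021 kg m⁻⁴
The largest gradient is in the 43–47 m interval — the pycnocline.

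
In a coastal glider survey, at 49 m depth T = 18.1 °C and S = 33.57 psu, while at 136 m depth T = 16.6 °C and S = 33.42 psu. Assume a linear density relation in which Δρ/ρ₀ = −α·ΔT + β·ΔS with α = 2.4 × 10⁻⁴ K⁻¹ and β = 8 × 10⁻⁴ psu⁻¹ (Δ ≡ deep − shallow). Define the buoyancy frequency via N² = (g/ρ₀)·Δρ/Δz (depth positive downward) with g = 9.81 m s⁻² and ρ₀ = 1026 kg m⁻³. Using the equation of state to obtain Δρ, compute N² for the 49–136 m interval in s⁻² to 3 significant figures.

2.71 × 10⁻⁵ s⁻²

ΔT = -1.5 K, ΔS = -0.15 psu (deep − shallow).
Δρ/ρ₀ = −αΔT + βΔS = 3.60 × 10⁻⁴ − 1.20 × 10⁻⁴ = 2.40 × 10⁻⁴, so Δρ ≈ 0.2462 kg m⁻³.
N² = (g/ρ₀)·Δρ/Δz = g·(Δρ/ρ₀)/Δz = 9.81 × 2.40 × 10⁻⁴ / 87 = 2.7062 × 10⁻⁵ s⁻² ≈ 2.71 × 10⁻⁵ s⁻².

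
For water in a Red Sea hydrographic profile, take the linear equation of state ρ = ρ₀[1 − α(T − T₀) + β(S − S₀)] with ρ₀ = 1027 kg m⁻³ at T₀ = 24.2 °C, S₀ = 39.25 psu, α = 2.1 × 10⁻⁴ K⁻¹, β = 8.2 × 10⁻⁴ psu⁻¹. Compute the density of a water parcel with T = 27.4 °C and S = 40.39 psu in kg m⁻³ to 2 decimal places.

1027.27 kg m⁻³

T − T₀ = +3.2 K, S − S₀ = +1.14 psu.
Bracket = 1 − α·(+3.2) + β·(+1.14) = 1 + (2.628 × 10⁻⁴) = 1.0002628.
ρ = 1027 × 1.0002628 = 1027.27 kg m⁻³.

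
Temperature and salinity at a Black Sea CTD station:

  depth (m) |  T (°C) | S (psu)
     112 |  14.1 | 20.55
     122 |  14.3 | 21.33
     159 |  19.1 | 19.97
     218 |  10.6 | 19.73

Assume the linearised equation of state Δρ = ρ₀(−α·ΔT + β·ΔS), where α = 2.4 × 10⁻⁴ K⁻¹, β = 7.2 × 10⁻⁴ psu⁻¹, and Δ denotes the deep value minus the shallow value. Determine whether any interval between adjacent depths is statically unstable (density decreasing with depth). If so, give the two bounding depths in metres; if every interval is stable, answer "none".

122–159 m

Evaluate Δρ/ρ₀ = −αΔT + βΔS across each adjacent pair:
  112–122 m: −αΔT+βΔS = −(2.4 × 10⁻⁴)(+0.2)+(7.2 × 10⁻⁴)(+0.78) = 5.1 × 10⁻⁴ → stable
  122–159 m: −αΔT+βΔS = −(2.4 × 10⁻⁴)(+4.8)+(7.2 × 10⁻⁴)(-1.36) = -2.1 × 10⁻³ → UNSTABLE
  159–218 m: −αΔT+βΔS = −(2.4 × 10⁻⁴)(-8.5)+(7.2 × 10⁻⁴)(-0.24) = 1.9 × 10⁻³ → stable
The 122–159 m interval has Δρ < 0: lighter water underlies denser water.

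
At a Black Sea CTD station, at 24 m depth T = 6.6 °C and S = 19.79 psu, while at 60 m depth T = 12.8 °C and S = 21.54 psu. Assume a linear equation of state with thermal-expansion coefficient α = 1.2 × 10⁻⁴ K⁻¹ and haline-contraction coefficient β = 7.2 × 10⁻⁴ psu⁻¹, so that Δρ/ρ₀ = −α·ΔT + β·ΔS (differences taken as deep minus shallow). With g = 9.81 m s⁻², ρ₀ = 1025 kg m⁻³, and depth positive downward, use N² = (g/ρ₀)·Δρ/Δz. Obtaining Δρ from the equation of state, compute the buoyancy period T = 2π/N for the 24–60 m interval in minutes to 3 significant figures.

ΔT = +6.2 K, ΔS = +1.75 psu (deep − shallow).
Δρ/ρ₀ = −αΔT + βΔS = -7.44 × 10⁻⁴ + 1.26 × 10⁻³ = 5.16 × 10⁻⁴, so Δρ ≈ 0.5289 kg m⁻³.
N² = (g/ρ₀)·Δρ/Δz = g·(Δρ/ρ₀)/Δz = 9.81 × 5.16 × 10⁻⁴ / 36 = 1.4061 × 10⁻⁴ s⁻².
N = √(1.4061 × 10⁻⁴) = 0.011858 rad s⁻¹ → T = 2π/N = 529.87 s = 8.8312 min ≈ 8.83 min.

8.83 min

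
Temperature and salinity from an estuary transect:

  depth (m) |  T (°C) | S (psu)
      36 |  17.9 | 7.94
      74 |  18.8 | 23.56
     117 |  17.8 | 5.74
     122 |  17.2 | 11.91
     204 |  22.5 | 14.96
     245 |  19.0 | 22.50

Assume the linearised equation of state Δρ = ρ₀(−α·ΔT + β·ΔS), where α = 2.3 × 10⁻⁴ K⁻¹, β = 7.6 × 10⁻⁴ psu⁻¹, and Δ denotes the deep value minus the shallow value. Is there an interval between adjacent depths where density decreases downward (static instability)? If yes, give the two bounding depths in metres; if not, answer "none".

Evaluate Δρ/ρ₀ = −αΔT + βΔS across each adjacent pair:
  36–74 m: −αΔT+βΔS = −(2.3 × 10⁻⁴)(+0.9)+(7.6 × 10⁻⁴)(+15.62) = 0.012 → stable
  74–117 m: −αΔT+βΔS = −(2.3 × 10⁻⁴)(-1.0)+(7.6 × 10⁻⁴)(-17.82) = -0.013 → UNSTABLE
  117–122 m: −αΔT+βΔS = −(2.3 × 10⁻⁴)(-0.6)+(7.6 × 10⁻⁴)(+6.17) = 4.8 × 10⁻³ → stable
  122–204 m: −αΔT+βΔS = −(2.3 × 10⁻⁴)(+5.3)+(7.6 × 10⁻⁴)(+3.05) = 1.1 × 10⁻³ → stable
  204–245 m: −αΔT+βΔS = −(2.3 × 10⁻⁴)(-3.5)+(7.6 × 10⁻⁴)(+7.54) = 6.5 × 10⁻³ → stable
The 74–117 m interval has Δρ < 0: lighter water underlies denser water.

74–117 m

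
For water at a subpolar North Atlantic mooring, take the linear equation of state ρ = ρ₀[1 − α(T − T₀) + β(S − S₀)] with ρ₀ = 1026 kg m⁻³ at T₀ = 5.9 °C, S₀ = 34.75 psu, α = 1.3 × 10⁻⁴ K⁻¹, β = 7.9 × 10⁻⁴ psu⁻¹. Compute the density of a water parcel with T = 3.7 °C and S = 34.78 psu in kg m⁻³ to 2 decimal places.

T − T₀ = -2.2 K, S − S₀ = +0.03 psu.
Bracket = 1 − α·(-2.2) + β·(+0.03) = 1 + (3.097 × 10⁻⁴) = 1.0003097.
ρ = 1026 × 1.0003097 = 1026.32 kg m⁻³.

1026.32 kg m⁻³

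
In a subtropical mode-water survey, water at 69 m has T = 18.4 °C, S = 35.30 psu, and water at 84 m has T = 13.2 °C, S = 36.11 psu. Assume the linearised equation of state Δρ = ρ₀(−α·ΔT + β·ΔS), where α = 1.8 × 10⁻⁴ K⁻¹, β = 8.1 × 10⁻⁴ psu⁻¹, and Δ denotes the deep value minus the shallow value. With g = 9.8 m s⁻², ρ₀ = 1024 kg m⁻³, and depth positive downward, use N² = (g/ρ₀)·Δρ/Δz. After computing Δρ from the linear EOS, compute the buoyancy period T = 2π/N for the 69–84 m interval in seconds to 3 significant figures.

ΔT = -5.2 K, ΔS = +0.81 psu (deep − shallow).
Δρ/ρ₀ = −αΔT + βΔS = 9.36 × 10⁻⁴ + 6.561 × 10⁻⁴ = 1.5921 × 10⁻³, so Δρ ≈ 1.630 kg m⁻³.
N² = (g/ρ₀)·Δρ/Δz = g·(Δρ/ρ₀)/Δz = 9.8 × 1.5921 × 10⁻³ / 15 = 1.0402 × 10⁻³ s⁻².
N = √(1.0402 × 10⁻³) = 0.032252 rad s⁻¹ → T = 2π/N = 194.82 s ≈ 195 s.

195 s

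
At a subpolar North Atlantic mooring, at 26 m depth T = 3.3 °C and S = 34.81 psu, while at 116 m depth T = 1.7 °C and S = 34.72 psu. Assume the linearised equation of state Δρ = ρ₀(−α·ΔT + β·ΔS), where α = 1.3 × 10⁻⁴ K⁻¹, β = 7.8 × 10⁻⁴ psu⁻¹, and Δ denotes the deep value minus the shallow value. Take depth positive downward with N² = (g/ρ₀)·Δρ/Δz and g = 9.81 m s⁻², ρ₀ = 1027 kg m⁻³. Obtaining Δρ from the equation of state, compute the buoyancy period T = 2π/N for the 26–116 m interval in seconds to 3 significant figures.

1.62 × 10³ s

ΔT = -1.6 K, ΔS = -0.09 psu (deep − shallow).
Δρ/ρ₀ = −αΔT + βΔS = 2.08 × 10⁻⁴ − 7.02 × 10⁻⁵ = 1.378 × 10⁻⁴, so Δρ ≈ 0.1415 kg m⁻³.
N² = (g/ρ₀)·Δρ/Δz = g·(Δρ/ρ₀)/Δz = 9.81 × 1.378 × 10⁻⁴ / 90 = 1.5020 × 10⁻⁵ s⁻².
N = √(1.5020 × 10⁻⁵) = 3.8756 × 10⁻³ rad s⁻¹ → T = 2π/N = 1.6212 × 10³ s ≈ 1.62 × 10³ s.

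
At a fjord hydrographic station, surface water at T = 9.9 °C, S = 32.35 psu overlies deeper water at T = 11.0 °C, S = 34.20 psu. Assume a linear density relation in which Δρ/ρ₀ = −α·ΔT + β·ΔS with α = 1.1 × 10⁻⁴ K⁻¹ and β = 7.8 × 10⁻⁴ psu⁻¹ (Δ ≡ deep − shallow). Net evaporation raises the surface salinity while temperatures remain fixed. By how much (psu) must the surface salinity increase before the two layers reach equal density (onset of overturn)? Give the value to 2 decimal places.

Neutral buoyancy requires −α(T_deep − T_surf) + β(S_deep − S_surf′) = 0.
S_surf′ = S_deep − (α/β)·ΔT = 34.20 − (1.1 × 10⁻⁴/7.8 × 10⁻⁴)·(+1.1) = 34.0449 psu.
Increase required: 34.0449 − 32.35 = 1.6949 psu.

1.69 psu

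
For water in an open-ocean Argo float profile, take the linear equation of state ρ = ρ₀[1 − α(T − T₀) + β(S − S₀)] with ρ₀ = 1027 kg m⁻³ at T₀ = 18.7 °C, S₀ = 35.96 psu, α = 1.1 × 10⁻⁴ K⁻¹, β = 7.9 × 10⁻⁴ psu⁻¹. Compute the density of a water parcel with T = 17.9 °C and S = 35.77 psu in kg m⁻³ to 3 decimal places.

T − T₀ = -0.8 K, S − S₀ = -0.19 psu.
Bracket = 1 − α·(-0.8) + β·(-0.19) = 1 + (-6.21 × 10⁻⁵) = 0.9999379.
ρ = 1027 × 0.9999379 = 1026.936 kg m⁻³.

1026.936 kg m⁻³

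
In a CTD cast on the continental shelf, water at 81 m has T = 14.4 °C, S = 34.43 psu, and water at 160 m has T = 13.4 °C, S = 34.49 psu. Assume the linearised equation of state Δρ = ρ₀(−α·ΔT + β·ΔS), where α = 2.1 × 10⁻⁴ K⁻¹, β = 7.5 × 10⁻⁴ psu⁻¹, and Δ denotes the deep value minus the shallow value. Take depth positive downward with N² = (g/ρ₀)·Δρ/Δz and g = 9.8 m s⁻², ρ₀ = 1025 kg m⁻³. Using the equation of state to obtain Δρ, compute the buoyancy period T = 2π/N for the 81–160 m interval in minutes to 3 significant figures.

ΔT = -1.0 K, ΔS = +0.06 psu (deep − shallow).
Δρ/ρ₀ = −αΔT + βΔS = 2.10 × 10⁻⁴ + 4.50 × 10⁻⁵ = 2.55 × 10⁻⁴, so Δρ ≈ 0.2614 kg m⁻³.
N² = (g/ρ₀)·Δρ/Δz = g·(Δρ/ρ₀)/Δz = 9.8 × 2.55 × 10⁻⁴ / 79 = 3.1633 × 10⁻⁵ s⁻².
N = √(3.1633 × 10⁻⁵) = 5.6243 × 10⁻³ rad s⁻¹ → T = 2π/N = 1.1171 × 10³ s = 18.618 min ≈ 18.6 min.

18.6 min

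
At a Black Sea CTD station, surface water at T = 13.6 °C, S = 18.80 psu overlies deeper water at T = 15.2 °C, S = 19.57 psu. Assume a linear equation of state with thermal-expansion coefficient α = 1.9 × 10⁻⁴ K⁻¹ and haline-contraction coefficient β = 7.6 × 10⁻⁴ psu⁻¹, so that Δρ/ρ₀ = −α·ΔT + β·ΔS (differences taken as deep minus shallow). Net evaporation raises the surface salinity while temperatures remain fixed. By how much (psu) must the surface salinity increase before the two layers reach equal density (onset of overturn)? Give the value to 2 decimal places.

Neutral buoyancy requires −α(T_deep − T_surf) + β(S_deep − S_surf′) = 0.
S_surf′ = S_deep − (α/β)·ΔT = 19.57 − (1.9 × 10⁻⁴/7.6 × 10⁻⁴)·(+1.6) = 19.1700 psu.
Increase required: 19.1700 − 18.80 = 0.3700 psu.

0.37 psu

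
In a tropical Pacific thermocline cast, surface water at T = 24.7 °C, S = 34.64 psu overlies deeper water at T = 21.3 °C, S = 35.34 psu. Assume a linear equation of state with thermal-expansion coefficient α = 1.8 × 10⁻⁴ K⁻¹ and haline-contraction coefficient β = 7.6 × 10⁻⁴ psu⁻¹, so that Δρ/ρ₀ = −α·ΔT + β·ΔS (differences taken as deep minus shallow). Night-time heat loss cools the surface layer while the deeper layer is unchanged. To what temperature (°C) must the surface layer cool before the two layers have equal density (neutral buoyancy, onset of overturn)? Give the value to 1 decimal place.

18.3 °C

Neutral buoyancy requires Δρ = 0, i.e. −α(T_deep − T_surf′) + β(S_deep − S_surf) = 0.
T_surf′ = T_deep − (β/α)·ΔS = 21.3 − (7.6 × 10⁻⁴/1.8 × 10⁻⁴)·(+0.70) = 18.344 °C.
Cooling required: 24.7 − (18.344) = 6.356 °C.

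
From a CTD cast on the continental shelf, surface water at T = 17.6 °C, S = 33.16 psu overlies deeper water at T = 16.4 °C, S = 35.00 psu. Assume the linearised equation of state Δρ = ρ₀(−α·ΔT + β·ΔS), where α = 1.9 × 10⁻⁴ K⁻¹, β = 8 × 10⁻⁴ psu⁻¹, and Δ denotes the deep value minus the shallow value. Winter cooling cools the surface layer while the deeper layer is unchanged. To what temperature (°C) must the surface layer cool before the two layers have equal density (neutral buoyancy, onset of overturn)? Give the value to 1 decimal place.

8.7 °C

Neutral buoyancy requires Δρ = 0, i.e. −α(T_deep − T_surf′) + β(S_deep − S_surf) = 0.
T_surf′ = T_deep − (β/α)·ΔS = 16.4 − (8 × 10⁻⁴/1.9 × 10⁻⁴)·(+1.84) = 8.653 °C.
Cooling required: 17.6 − (8.653) = 8.947 °C.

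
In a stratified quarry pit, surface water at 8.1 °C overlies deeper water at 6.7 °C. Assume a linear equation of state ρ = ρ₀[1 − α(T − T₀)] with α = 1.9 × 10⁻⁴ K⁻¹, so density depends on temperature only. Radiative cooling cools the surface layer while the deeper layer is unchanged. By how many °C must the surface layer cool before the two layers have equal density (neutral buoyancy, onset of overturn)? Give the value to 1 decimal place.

1.4 °C

With temperature the only control, equal density requires T_surf′ = T_deep.
T_surf′ = 6.7 °C.
Cooling required: 8.1 − 6.7 = 1.4 °C.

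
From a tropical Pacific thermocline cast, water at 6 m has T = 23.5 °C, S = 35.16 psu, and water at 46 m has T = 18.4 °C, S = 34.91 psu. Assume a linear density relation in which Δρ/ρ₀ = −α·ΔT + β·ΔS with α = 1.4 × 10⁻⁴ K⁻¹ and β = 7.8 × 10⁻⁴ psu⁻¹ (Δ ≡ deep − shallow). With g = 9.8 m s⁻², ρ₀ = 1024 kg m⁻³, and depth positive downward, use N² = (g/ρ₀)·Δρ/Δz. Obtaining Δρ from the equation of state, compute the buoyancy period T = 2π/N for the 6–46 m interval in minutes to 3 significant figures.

9.29 min

ΔT = -5.1 K, ΔS = -0.25 psu (deep − shallow).
Δρ/ρ₀ = −αΔT + βΔS = 7.14 × 10⁻⁴ − 1.95 × 10⁻⁴ = 5.19 × 10⁻⁴, so Δρ ≈ 0.5315 kg m⁻³.
N² = (g/ρ₀)·Δρ/Δz = g·(Δρ/ρ₀)/Δz = 9.8 × 5.19 × 10⁻⁴ / 40 = 1.2715 × 10⁻⁴ s⁻².
N = √(1.2715 × 10⁻⁴) = 0.011276 rad s⁻¹ → T = 2π/N = 557.22 s = 9.2870 min ≈ 9.29 min.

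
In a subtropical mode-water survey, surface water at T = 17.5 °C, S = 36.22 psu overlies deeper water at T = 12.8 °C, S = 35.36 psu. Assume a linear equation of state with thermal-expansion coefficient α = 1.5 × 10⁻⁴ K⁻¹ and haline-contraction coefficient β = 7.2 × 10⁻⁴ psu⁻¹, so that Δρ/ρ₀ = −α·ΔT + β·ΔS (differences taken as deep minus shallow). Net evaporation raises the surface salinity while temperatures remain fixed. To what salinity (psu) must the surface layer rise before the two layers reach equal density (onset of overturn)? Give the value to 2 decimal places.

Neutral buoyancy requires −α(T_deep − T_surf) + β(S_deep − S_surf′) = 0.
S_surf′ = S_deep − (α/β)·ΔT = 35.36 − (1.5 × 10⁻⁴/7.2 × 10⁻⁴)·(-4.7) = 36.3392 psu.
Increase required: 36.3392 − 36.22 = 0.1192 psu.

36.34 psu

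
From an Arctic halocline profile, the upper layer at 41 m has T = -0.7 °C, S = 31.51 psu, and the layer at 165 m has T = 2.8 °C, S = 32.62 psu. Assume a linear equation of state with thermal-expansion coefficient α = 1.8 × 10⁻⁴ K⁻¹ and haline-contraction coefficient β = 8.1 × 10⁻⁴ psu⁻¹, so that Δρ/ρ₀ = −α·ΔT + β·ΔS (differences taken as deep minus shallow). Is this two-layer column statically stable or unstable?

ΔT = 2.8 − -0.7 = +3.5 K and ΔS = 32.62 − 31.51 = +1.11 psu (deep − shallow).
−αΔT = -6.30 × 10⁻⁴; βΔS = 8.991 × 10⁻⁴; sum Δρ/ρ₀ = 2.691 × 10⁻⁴.
Δρ/ρ₀ > 0, so Δρ > 0: deeper water is denser → statically stable.

stable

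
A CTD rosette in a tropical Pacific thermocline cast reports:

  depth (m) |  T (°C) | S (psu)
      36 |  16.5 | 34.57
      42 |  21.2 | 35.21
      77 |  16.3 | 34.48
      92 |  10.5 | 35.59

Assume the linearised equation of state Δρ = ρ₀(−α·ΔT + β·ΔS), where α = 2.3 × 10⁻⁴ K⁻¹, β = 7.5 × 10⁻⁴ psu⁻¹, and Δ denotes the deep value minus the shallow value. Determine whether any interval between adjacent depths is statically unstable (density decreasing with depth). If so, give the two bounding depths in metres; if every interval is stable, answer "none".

Evaluate Δρ/ρ₀ = −αΔT + βΔS across each adjacent pair:
  36–42 m: −αΔT+βΔS = −(2.3 × 10⁻⁴)(+4.7)+(7.5 × 10⁻⁴)(+0.64) = -6.0 × 10⁻⁴ → UNSTABLE
  42–77 m: −αΔT+βΔS = −(2.3 × 10⁻⁴)(-4.9)+(7.5 × 10⁻⁴)(-0.73) = 5.8 × 10⁻⁴ → stable
  77–92 m: −αΔT+βΔS = −(2.3 × 10⁻⁴)(-5.8)+(7.5 × 10⁻⁴)(+1.11) = 2.2 × 10⁻³ → stable
The 36–42 m interval has Δρ < 0: lighter water underlies denser water.

36–42 m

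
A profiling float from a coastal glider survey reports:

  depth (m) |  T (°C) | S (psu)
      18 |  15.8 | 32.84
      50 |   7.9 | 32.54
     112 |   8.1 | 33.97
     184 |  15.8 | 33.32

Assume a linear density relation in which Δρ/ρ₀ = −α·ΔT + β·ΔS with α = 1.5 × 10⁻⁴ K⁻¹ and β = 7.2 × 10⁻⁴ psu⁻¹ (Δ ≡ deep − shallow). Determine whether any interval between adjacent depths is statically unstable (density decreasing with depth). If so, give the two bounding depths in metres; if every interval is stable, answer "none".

Evaluate Δρ/ρ₀ = −αΔT + βΔS across each adjacent pair:
  18–50 m: −αΔT+βΔS = −(1.5 × 10⁻⁴)(-7.9)+(7.2 × 10⁻⁴)(-0.30) = 9.7 × 10⁻⁴ → stable
  50–112 m: −αΔT+βΔS = −(1.5 × 10⁻⁴)(+0.2)+(7.2 × 10⁻⁴)(+1.43) = 1.0 × 10⁻³ → stable
  112–184 m: −αΔT+βΔS = −(1.5 × 10⁻⁴)(+7.7)+(7.2 × 10⁻⁴)(-0.65) = -1.6 × 10⁻³ → UNSTABLE
The 112–184 m interval has Δρ < 0: lighter water underlies denser water.

112–184 m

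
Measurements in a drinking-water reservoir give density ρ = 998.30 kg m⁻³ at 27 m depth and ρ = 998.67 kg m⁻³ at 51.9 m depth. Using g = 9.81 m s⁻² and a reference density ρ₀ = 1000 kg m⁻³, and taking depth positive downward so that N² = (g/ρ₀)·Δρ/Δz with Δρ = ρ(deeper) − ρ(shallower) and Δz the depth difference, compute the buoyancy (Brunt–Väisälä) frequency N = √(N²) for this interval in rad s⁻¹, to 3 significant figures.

0.0121 rad s⁻¹

Δρ = 998.67 − 998.30 = 0.37 kg m⁻³ over Δz = 51.9 − 27 = 24.9 m.
N² = (9.81/1000) × (0.37/24.9) = 1.4577 × 10⁻⁴ s⁻².
N = √(1.4577 × 10⁻⁴) = 0.012074 rad s⁻¹ ≈ 0.0121 rad s⁻¹.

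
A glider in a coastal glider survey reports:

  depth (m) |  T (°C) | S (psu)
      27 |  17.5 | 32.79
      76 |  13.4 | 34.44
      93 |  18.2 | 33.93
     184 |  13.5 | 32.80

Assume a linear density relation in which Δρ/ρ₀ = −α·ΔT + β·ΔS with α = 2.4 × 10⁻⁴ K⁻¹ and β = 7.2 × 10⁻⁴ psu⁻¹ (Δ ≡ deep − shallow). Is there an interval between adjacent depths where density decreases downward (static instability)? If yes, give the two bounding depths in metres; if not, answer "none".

76–93 m

Evaluate Δρ/ρ₀ = −αΔT + βΔS across each adjacent pair:
  27–76 m: −αΔT+βΔS = −(2.4 × 10⁻⁴)(-4.1)+(7.2 × 10⁻⁴)(+1.65) = 2.2 × 10⁻³ → stable
  76–93 m: −αΔT+βΔS = −(2.4 × 10⁻⁴)(+4.8)+(7.2 × 10⁻⁴)(-0.51) = -1.5 × 10⁻³ → UNSTABLE
  93–184 m: −αΔT+βΔS = −(2.4 × 10⁻⁴)(-4.7)+(7.2 × 10⁻⁴)(-1.13) = 3.1 × 10⁻⁴ → stable
The 76–93 m interval has Δρ < 0: lighter water underlies denser water.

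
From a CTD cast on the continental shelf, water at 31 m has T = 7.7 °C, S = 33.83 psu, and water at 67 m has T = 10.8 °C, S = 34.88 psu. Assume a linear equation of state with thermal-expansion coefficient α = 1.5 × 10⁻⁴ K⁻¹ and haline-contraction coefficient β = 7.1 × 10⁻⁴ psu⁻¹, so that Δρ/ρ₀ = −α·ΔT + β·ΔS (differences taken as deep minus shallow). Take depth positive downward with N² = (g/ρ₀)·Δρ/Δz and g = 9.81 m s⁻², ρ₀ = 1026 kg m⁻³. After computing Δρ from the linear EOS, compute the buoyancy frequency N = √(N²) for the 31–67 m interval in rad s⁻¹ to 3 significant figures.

ΔT = +3.1 K, ΔS = +1.05 psu (deep − shallow).
Δρ/ρ₀ = −αΔT + βΔS = -4.65 × 10⁻⁴ + 7.455 × 10⁻⁴ = 2.805 × 10⁻⁴, so Δρ ≈ 0.2878 kg m⁻³.
N² = (g/ρ₀)·Δρ/Δz = g·(Δρ/ρ₀)/Δz = 9.81 × 2.805 × 10⁻⁴ / 36 = 7.6436 × 10⁻⁵ s⁻².
N = √(7.6436 × 10⁻⁵) = 8.7428 × 10⁻³ rad s⁻¹ ≈ 8.74 × 10⁻³ rad s⁻¹.

8.74 × 10⁻³ rad s⁻¹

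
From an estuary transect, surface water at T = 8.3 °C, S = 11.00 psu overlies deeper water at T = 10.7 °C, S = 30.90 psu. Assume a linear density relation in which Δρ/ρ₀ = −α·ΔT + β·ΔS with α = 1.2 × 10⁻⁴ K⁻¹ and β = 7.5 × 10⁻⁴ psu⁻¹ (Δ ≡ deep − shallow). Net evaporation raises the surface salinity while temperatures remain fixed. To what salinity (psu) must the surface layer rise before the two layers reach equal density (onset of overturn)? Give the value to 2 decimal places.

Neutral buoyancy requires −α(T_deep − T_surf) + β(S_deep − S_surf′) = 0.
S_surf′ = S_deep − (α/β)·ΔT = 30.90 − (1.2 × 10⁻⁴/7.5 × 10⁻⁴)·(+2.4) = 30.5160 psu.
Increase required: 30.5160 − 11.00 = 19.5160 psu.

30.52 psu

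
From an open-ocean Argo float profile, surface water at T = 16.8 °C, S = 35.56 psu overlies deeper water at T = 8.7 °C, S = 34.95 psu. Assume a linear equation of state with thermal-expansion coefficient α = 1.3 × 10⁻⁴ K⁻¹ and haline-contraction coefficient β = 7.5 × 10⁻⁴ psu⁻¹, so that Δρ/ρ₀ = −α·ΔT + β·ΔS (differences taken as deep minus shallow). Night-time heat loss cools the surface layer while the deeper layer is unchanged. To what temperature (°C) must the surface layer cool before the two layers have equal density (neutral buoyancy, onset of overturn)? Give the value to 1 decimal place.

12.2 °C

Neutral buoyancy requires Δρ = 0, i.e. −α(T_deep − T_surf′) + β(S_deep − S_surf) = 0.
T_surf′ = T_deep − (β/α)·ΔS = 8.7 − (7.5 × 10⁻⁴/1.3 × 10⁻⁴)·(-0.61) = 12.219 °C.
Cooling required: 16.8 − (12.219) = 4.581 °C.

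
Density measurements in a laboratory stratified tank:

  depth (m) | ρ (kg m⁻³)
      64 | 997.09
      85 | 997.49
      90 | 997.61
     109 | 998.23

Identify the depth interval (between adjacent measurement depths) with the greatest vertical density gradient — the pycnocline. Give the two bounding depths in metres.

Compute the density gradient over each adjacent pair:
  64–85 m: Δρ/Δz = 0.40/21 = 0.019 kg m⁻⁴
  85–90 m: Δρ/Δz = 0.12/5 = 0.024 kg m⁻⁴
  90–109 m: Δρ/Δz = 0.62/19 = 0.033 kg m⁻⁴
The largest gradient is in the 90–109 m interval — the pycnocline.

90–109 m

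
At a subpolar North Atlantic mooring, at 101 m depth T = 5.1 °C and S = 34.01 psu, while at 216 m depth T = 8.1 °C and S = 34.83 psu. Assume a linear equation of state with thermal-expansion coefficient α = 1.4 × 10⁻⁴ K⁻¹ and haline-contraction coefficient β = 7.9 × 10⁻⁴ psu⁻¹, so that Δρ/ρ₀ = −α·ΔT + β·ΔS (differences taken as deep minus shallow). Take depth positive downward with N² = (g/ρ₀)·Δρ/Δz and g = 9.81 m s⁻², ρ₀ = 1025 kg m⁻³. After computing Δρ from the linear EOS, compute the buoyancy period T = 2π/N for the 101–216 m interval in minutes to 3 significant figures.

23.8 min

ΔT = +3.0 K, ΔS = +0.82 psu (deep − shallow).
Δρ/ρ₀ = −αΔT + βΔS = -4.20 × 10⁻⁴ + 6.478 × 10⁻⁴ = 2.278 × 10⁻⁴, so Δρ ≈ 0.2335 kg m⁻³.
N² = (g/ρ₀)·Δρ/Δz = g·(Δρ/ρ₀)/Δz = 9.81 × 2.278 × 10⁻⁴ / 115 = 1.9432 × 10⁻⁵ s⁻².
N = √(1.9432 × 10⁻⁵) = 4.4082 × 10⁻³ rad s⁻¹ → T = 2π/N = 1.4253 × 10³ s = 23.755 min ≈ 23.8 min.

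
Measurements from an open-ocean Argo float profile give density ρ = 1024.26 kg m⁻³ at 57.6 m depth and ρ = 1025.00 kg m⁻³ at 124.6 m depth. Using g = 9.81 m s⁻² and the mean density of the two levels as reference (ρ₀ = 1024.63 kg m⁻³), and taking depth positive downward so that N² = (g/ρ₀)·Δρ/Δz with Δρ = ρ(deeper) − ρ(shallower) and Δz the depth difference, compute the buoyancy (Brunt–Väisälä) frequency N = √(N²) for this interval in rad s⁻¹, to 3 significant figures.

0.0103 rad s⁻¹

Δρ = 1025.00 − 1024.26 = 0.74 kg m⁻³ over Δz = 124.6 − 57.6 = 67 m.
N² = (9.81/1024.63) × (0.74/67) = 1.0574 × 10⁻⁴ s⁻².
N = √(1.0574 × 10⁻⁴) = 0.010283 rad s⁻¹ ≈ 0.0103 rad s⁻¹.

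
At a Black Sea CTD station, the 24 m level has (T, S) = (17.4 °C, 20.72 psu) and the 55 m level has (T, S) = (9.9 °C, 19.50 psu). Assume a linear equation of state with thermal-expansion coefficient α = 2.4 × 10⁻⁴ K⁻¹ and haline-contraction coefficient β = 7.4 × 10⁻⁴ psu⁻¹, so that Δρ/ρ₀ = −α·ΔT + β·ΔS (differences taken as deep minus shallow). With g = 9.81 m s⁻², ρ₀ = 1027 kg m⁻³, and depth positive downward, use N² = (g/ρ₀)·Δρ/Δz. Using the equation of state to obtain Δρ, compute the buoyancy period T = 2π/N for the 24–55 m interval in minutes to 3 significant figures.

6.21 min

ΔT = -7.5 K, ΔS = -1.22 psu (deep − shallow).
Δρ/ρ₀ = −αΔT + βΔS = 1.80 × 10⁻³ − 9.028 × 10⁻⁴ = 8.972 × 10⁻⁴, so Δρ ≈ 0.9214 kg m⁻³.
N² = (g/ρ₀)·Δρ/Δz = g·(Δρ/ρ₀)/Δz = 9.81 × 8.972 × 10⁻⁴ / 31 = 2.8392 × 10⁻⁴ s⁻².
N = √(2.8392 × 10⁻⁴) = 0.016850 rad s⁻¹ → T = 2π/N = 372.89 s = 6.2148 min ≈ 6.21 min.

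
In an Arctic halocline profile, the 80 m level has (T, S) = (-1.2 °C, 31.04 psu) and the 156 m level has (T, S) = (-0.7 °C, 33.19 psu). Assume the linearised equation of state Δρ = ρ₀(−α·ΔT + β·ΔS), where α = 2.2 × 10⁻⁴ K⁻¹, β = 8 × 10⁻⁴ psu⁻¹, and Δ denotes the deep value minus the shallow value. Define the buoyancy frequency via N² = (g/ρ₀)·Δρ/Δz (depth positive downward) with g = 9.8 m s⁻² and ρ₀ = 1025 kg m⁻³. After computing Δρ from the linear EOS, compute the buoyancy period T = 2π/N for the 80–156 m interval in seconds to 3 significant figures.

ΔT = +0.5 K, ΔS = +2.15 psu (deep − shallow).
Δρ/ρ₀ = −αΔT + βΔS = -1.10 × 10⁻⁴ + 1.72 × 10⁻³ = 1.61 × 10⁻³, so Δρ ≈ 1.650 kg m⁻³.
N² = (g/ρ₀)·Δρ/Δz = g·(Δρ/ρ₀)/Δz = 9.8 × 1.61 × 10⁻³ / 76 = 2.0761 × 10⁻⁴ s⁻².
N = √(2.0761 × 10⁻⁴) = 0.014409 rad s⁻¹ → T = 2π/N = 436.06 s ≈ 436 s.

436 s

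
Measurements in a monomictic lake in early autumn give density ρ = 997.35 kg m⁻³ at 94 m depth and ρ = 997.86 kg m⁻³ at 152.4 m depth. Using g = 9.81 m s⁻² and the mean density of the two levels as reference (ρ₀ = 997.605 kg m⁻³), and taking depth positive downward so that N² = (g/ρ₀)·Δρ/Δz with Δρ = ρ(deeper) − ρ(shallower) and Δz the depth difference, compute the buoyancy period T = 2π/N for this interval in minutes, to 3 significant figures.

Δρ = 997.86 − 997.35 = 0.51 kg m⁻³ over Δz = 152.4 − 94 = 58.4 m.
N² = (9.81/997.605) × (0.51/58.4) = 8.5875 × 10⁻⁵ s⁻².
N = √(8.5875 × 10⁻⁵) = 9.2669 × 10⁻³ rad s⁻¹, so T = 2π/N = 678.02 s = 11.300 min ≈ 11.3 min.
N² > 0, so the interval is statically stable.

11.3 min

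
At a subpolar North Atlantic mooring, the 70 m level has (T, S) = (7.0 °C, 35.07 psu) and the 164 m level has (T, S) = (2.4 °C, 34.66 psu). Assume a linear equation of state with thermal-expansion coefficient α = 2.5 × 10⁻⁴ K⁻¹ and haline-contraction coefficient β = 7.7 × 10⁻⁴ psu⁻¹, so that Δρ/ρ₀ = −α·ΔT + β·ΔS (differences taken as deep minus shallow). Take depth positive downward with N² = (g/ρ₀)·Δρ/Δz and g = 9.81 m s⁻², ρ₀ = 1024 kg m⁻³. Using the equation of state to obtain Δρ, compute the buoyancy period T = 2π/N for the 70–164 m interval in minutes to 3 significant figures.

ΔT = -4.6 K, ΔS = -0.41 psu (deep − shallow).
Δρ/ρ₀ = −αΔT + βΔS = 1.15 × 10⁻³ − 3.157 × 10⁻⁴ = 8.343 × 10⁻⁴, so Δρ ≈ 0.8543 kg m⁻³.
N² = (g/ρ₀)·Δρ/Δz = g·(Δρ/ρ₀)/Δz = 9.81 × 8.343 × 10⁻⁴ / 94 = 8.7069 × 10⁻⁵ s⁻².
N = √(8.7069 × 10⁻⁵) = 9.3311 × 10⁻³ rad s⁻¹ → T = 2π/N = 673.36 s = 11.223 min ≈ 11.2 min.

11.2 min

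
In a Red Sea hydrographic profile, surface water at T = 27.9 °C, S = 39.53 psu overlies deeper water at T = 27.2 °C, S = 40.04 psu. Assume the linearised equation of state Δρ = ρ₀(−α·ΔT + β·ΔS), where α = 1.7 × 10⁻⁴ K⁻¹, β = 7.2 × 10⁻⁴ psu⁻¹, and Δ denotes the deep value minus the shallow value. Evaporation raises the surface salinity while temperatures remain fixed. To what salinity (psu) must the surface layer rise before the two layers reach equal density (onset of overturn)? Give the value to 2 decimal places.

40.21 psu

Neutral buoyancy requires −α(T_deep − T_surf) + β(S_deep − S_surf′) = 0.
S_surf′ = S_deep − (α/β)·ΔT = 40.04 − (1.7 × 10⁻⁴/7.2 × 10⁻⁴)·(-0.7) = 40.2053 psu.
Increase required: 40.2053 − 39.53 = 0.6753 psu.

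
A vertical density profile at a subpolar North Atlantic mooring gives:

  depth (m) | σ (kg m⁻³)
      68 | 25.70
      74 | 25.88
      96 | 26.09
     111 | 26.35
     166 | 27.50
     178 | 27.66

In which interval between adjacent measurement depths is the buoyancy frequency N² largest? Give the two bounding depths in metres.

Compute the density gradient over each adjacent pair:
  68–74 m: Δρ/Δz = 0.18/6 = 0.030 kg m⁻⁴
  74–96 m: Δρ/Δz = 0.21/22 = 9.5 × 10⁻³ kg m⁻⁴
  96–111 m: Δρ/Δz = 0.26/15 = 0.017 kg m⁻⁴
  111–166 m: Δρ/Δz = 1.15/55 = 0.021 kg m⁻⁴
  166–178 m: Δρ/Δz = 0.16/12 = 0.013 kg m⁻⁴
The largest gradient is in the 68–74 m interval — the pycnocline.

68–74 m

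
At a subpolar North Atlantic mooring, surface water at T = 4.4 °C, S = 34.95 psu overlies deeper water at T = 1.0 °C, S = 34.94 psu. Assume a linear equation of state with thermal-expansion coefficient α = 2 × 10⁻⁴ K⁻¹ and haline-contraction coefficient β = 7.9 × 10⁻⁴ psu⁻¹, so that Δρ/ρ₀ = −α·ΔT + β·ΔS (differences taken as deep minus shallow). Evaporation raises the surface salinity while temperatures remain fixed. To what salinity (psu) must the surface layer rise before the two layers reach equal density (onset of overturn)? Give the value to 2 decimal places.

Neutral buoyancy requires −α(T_deep − T_surf) + β(S_deep − S_surf′) = 0.
S_surf′ = S_deep − (α/β)·ΔT = 34.94 − (2 × 10⁻⁴/7.9 × 10⁻⁴)·(-3.4) = 35.8008 psu.
Increase required: 35.8008 − 34.95 = 0.8508 psu.

35.80 psu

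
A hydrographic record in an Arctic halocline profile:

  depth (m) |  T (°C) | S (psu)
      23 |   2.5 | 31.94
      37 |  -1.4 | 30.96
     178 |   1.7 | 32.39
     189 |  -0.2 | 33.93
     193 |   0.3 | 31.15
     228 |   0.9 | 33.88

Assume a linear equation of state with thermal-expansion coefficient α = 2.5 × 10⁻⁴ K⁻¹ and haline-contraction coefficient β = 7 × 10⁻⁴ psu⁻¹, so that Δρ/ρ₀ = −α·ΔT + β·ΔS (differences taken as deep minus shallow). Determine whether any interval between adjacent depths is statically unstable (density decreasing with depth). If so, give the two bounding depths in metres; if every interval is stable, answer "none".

Evaluate Δρ/ρ₀ = −αΔT + βΔS across each adjacent pair:
  23–37 m: −αΔT+βΔS = −(2.5 × 10⁻⁴)(-3.9)+(7 × 10⁻⁴)(-0.98) = 2.9 × 10⁻⁴ → stable
  37–178 m: −αΔT+βΔS = −(2.5 × 10⁻⁴)(+3.1)+(7 × 10⁻⁴)(+1.43) = 2.3 × 10⁻⁴ → stable
  178–189 m: −αΔT+βΔS = −(2.5 × 10⁻⁴)(-1.9)+(7 × 10⁻⁴)(+1.54) = 1.6 × 10⁻³ → stable
  189–193 m: −αΔT+βΔS = −(2.5 × 10⁻⁴)(+0.5)+(7 × 10⁻⁴)(-2.78) = -2.1 × 10⁻³ → UNSTABLE
  193–228 m: −αΔT+βΔS = −(2.5 × 10⁻⁴)(+0.6)+(7 × 10⁻⁴)(+2.73) = 1.8 × 10⁻³ → stable
The 189–193 m interval has Δρ < 0: lighter water underlies denser water.

189–193 m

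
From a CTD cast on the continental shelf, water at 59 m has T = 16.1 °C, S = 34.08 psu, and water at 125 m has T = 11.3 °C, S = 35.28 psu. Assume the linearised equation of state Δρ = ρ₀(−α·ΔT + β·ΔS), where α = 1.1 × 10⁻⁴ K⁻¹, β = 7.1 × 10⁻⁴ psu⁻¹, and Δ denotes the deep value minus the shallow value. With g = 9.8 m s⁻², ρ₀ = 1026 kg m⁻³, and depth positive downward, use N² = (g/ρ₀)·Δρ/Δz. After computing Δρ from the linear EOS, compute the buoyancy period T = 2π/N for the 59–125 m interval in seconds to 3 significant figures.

439 s

ΔT = -4.8 K, ΔS = +1.20 psu (deep − shallow).
Δρ/ρ₀ = −αΔT + βΔS = 5.28 × 10⁻⁴ + 8.52 × 10⁻⁴ = 1.38 × 10⁻³, so Δρ ≈ 1.416 kg m⁻³.
N² = (g/ρ₀)·Δρ/Δz = g·(Δρ/ρ₀)/Δz = 9.8 × 1.38 × 10⁻³ / 66 = 2.0491 × 10⁻⁴ s⁻².
N = √(2.0491 × 10⁻⁴) = 0.014315 rad s⁻¹ → T = 2π/N = 438.92 s ≈ 439 s.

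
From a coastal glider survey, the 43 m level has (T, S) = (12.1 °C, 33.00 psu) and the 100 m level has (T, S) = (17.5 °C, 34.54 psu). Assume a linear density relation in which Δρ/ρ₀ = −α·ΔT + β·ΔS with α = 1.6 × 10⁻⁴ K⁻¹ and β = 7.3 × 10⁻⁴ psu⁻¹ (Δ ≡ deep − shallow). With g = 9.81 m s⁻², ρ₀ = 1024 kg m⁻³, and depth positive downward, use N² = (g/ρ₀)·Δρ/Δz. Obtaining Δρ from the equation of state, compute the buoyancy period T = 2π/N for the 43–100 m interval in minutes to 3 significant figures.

15.6 min

ΔT = +5.4 K, ΔS = +1.54 psu (deep − shallow).
Δρ/ρ₀ = −αΔT + βΔS = -8.64 × 10⁻⁴ + 1.1242 × 10⁻³ = 2.602 × 10⁻⁴, so Δρ ≈ 0.2664 kg m⁻³.
N² = (g/ρ₀)·Δρ/Δz = g·(Δρ/ρ₀)/Δz = 9.81 × 2.602 × 10⁻⁴ / 57 = 4.4782 × 10⁻⁵ s⁻².
N = √(4.4782 × 10⁻⁵) = 6.6919 × 10⁻³ rad s⁻¹ → T = 2π/N = 938.92 s = 15.649 min ≈ 15.6 min.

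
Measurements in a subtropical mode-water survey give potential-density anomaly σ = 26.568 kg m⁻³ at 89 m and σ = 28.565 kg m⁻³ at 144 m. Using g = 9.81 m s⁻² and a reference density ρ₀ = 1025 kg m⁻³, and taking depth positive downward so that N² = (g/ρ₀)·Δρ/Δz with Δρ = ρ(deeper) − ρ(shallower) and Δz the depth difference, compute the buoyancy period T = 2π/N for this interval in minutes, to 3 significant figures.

Δρ = 1028.565 − 1026.568 = 1.997 kg m⁻³ over Δz = 144 − 89 = 55 m.
N² = (9.81/1025) × (1.997/55) = 3.4750 × 10⁻⁴ s⁻².
N = √(3.4750 × 10⁻⁴) = 0.018641 rad s⁻¹, so T = 2π/N = 337.06 s = 5.6177 min ≈ 5.62 min.
Since Δρ > 0 the layer is stably stratified.

5.62 min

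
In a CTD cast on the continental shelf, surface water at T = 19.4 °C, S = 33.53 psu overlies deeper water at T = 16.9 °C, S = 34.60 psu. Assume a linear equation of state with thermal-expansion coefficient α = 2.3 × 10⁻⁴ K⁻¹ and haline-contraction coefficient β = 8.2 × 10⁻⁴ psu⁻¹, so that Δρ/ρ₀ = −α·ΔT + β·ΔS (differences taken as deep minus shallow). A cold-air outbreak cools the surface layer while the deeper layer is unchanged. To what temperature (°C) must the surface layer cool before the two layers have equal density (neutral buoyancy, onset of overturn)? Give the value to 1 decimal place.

Neutral buoyancy requires Δρ = 0, i.e. −α(T_deep − T_surf′) + β(S_deep − S_surf) = 0.
T_surf′ = T_deep − (β/α)·ΔS = 16.9 − (8.2 × 10⁻⁴/2.3 × 10⁻⁴)·(+1.07) = 13.085 °C.
Cooling required: 19.4 − (13.085) = 6.315 °C.

13.1 °C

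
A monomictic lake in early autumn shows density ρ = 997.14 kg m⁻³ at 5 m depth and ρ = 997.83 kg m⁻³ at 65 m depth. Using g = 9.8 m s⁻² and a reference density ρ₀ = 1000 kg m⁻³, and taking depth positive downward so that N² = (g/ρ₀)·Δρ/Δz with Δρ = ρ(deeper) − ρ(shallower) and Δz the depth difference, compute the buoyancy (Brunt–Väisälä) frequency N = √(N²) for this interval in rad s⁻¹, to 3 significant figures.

Δρ = 997.83 − 997.14 = 0.69 kg m⁻³ over Δz = 65 − 5 = 60 m.
N² = (9.8/1000) × (0.69/60) = 1.1270 × 10⁻⁴ s⁻².
N = √(1.1270 × 10⁻⁴) = 0.010616 rad s⁻¹ ≈ 0.0106 rad s⁻¹.

0.0106 rad s⁻¹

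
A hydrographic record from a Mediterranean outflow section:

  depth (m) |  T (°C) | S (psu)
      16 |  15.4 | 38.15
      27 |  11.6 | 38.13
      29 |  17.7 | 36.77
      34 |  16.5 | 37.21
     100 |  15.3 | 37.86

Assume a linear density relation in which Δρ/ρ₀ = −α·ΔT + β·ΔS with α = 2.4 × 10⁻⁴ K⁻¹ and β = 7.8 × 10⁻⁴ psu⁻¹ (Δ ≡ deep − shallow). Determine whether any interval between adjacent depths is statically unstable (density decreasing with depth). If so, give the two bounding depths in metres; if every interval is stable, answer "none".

Evaluate Δρ/ρ₀ = −αΔT + βΔS across each adjacent pair:
  16–27 m: −αΔT+βΔS = −(2.4 × 10⁻⁴)(-3.8)+(7.8 × 10⁻⁴)(-0.02) = 9.0 × 10⁻⁴ → stable
  27–29 m: −αΔT+βΔS = −(2.4 × 10⁻⁴)(+6.1)+(7.8 × 10⁻⁴)(-1.36) = -2.5 × 10⁻³ → UNSTABLE
  29–34 m: −αΔT+βΔS = −(2.4 × 10⁻⁴)(-1.2)+(7.8 × 10⁻⁴)(+0.44) = 6.3 × 10⁻⁴ → stable
  34–100 m: −αΔT+βΔS = −(2.4 × 10⁻⁴)(-1.2)+(7.8 × 10⁻⁴)(+0.65) = 7.9 × 10⁻⁴ → stable
The 27–29 m interval has Δρ < 0: lighter water underlies denser water.

27–29 m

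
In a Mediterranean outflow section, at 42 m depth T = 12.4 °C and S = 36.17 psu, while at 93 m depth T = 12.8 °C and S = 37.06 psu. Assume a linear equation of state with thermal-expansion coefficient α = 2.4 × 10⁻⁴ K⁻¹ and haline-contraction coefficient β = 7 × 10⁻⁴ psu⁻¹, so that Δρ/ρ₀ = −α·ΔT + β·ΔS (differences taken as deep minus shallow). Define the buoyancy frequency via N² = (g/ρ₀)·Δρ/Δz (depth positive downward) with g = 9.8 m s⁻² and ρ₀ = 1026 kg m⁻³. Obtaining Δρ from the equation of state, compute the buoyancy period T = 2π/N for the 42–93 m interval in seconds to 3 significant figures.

ΔT = +0.4 K, ΔS = +0.89 psu (deep − shallow).
Δρ/ρ₀ = −αΔT + βΔS = -9.60 × 10⁻⁵ + 6.23 × 10⁻⁴ = 5.27 × 10⁻⁴, so Δρ ≈ 0.5407 kg m⁻³.
N² = (g/ρ₀)·Δρ/Δz = g·(Δρ/ρ₀)/Δz = 9.8 × 5.27 × 10⁻⁴ / 51 = 1.0127 × 10⁻⁴ s⁻².
N = √(1.0127 × 10⁻⁴) = 0.010063 rad s⁻¹ → T = 2π/N = 624.38 s ≈ 624 s.

624 s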